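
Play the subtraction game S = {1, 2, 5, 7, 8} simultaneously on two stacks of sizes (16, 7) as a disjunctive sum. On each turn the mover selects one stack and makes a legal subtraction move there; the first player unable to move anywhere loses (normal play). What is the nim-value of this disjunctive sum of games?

All stacks use S = {1, 2, 5, 7, 8}:
G(0) = 0
G(1) = mex{0} = 1
G(2) = mex{1,0} = 2
G(3) = mex{2,1} = 0
G(4) = mex{0,2} = 1
G(5) = mex{1,0,0} = 2
G(6) = mex{2,1,1} = 0
G(7) = mex{0,2,2,0} = 1
G(8) = mex{1,0,0,1,0} = 2
G(9) = mex{2,1,1,2,1} = 0
G(10) = mex{0,2,2,0,2} = 1
G(11) = mex{1,0,0,1,0} = 2
G(12) = mex{2,1,1,2,1} = 0
G(13) = mex{0,2,2,0,2} = 1
G(14) = mex{1,0,0,1,0} = 2
G(15) = mex{2,1,1,2,1} = 0
G(16) = mex{0,2,2,0,2} = 1
Stack A: G(16) = 1.
Stack B: G(7) = 1.
Combined Grundy value = 1 ⊕ 1 = 0.

0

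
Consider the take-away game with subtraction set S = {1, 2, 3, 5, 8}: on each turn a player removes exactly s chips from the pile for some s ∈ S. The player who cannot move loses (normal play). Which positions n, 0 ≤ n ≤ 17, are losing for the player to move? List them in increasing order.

G(0) = 0
G(1) = mex{0} = 1
G(2) = mex{1,0} = 2
G(3) = mex{2,1,0} = 3
G(4) = mex{3,2,1} = 0
G(5) = mex{0,3,2,0} = 1
G(6) = mex{1,0,3,1} = 2
G(7) = mex{2,1,0,2} = 3
G(8) = mex{3,2,1,3,0} = 4
G(9) = mex{4,3,2,0,1} = 5
G(10) = mex{5,4,3,1,2} = 0
G(11) = mex{0,5,4,2,3} = 1
G(12) = mex{1,0,5,3,0} = 2
G(13) = mex{2,1,0,4,1} = 3
G(14) = mex{3,2,1,5,2} = 0
G(15) = mex{0,3,2,0,3} = 1
G(16) = mex{1,0,3,1,4} = 2
G(17) = mex{2,1,0,2,5} = 3
P-positions are exactly the n with G(n) = 0.

0, 4, 10, 14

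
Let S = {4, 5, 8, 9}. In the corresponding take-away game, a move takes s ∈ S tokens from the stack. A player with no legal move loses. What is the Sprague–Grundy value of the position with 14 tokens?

n :  0  1  2  3  4  5  6  7  8  9 10 11 12 13 14
G :  0  0  0  0  1  1  1  1  2  2  2  2  3  0  0

0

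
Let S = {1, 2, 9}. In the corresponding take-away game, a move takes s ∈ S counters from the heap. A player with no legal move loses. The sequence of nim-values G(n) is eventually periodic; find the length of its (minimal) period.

n :  0  1  2  3  4  5  6  7  8  9 10 11 12 13 14 15 16 17 18 19 20 21
G :  0  1  2  0  1  2  0  1  2  3  0  1  2  0  1  2  0  1  2  3  0  1
G(n+10) = G(n) holds for n = 0,…,8 (a full window of length max(S) = 9), so the sequence is purely periodic with period 10.

10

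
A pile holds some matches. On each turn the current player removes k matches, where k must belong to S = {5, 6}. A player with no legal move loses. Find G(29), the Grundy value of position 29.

n :  0  1  2  3  4  5  6  7  8  9 10 11 12 13 14 15 16 17 18 19 20 21 22 23 24 25 26 27 28 29
G :  0  0  0  0  0  1  1  1  1  1  2  0  0  0  0  0  1  1  1  1  1  2  0  0  0  0  0  1  1  1

1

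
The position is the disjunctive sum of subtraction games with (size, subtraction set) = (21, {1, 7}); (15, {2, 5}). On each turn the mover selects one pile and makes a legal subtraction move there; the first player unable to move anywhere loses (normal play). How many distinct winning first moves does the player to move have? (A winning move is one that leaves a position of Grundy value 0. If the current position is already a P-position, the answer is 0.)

4

Pile A, S = {1, 7}:
G(0) = 0
G(1) = mex{0} = 1
G(2) = mex{1} = 0
G(3) = mex{0} = 1
G(4) = mex{1} = 0
G(5) = mex{0} = 1
G(6) = mex{1} = 0
G(7) = mex{0,0} = 1
G(8) = mex{1,1} = 0
G(9) = mex{0,0} = 1
G(10) = mex{1,1} = 0
G(11) = mex{0,0} = 1
G(12) = mex{1,1} = 0
G(13) = mex{0,0} = 1
G(14) = mex{1,1} = 0
G(15) = mex{0,0} = 1
G(16) = mex{1,1} = 0
G(17) = mex{0,0} = 1
G(18) = mex{1,1} = 0
G(19) = mex{0,0} = 1
G(20) = mex{1,1} = 0
G(21) = mex{0,0} = 1
G_A(21) = 1.
Pile B, S = {2, 5}:
G(0) = 0
G(1) = mex{} = 0
G(2) = mex{0} = 1
G(3) = mex{0} = 1
G(4) = mex{1} = 0
G(5) = mex{1,0} = 2
G(6) = mex{0,0} = 1
G(7) = mex{2,1} = 0
G(8) = mex{1,1} = 0
G(9) = mex{0,0} = 1
G(10) = mex{0,2} = 1
G(11) = mex{1,1} = 0
G(12) = mex{1,0} = 2
G(13) = mex{0,0} = 1
G(14) = mex{2,1} = 0
G(15) = mex{1,1} = 0
G_B(15) = 0.
Combined Grundy value = 1 ⊕ 0 = 1.
A winning move leaves total XOR = 0, i.e. changes one component's Grundy value g to g ⊕ X where X is the current total.
Pile A: need g' = 1⊕1 = 0. Options: 21−1→G=0, 21−7→G=0. Hits: 2.
Pile B: need g' = 0⊕1 = 1. Options: 15−2→G=1, 15−5→G=1. Hits: 2.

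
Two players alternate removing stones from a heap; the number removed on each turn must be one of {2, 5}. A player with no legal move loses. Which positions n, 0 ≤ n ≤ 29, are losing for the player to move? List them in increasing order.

0, 1, 4, 7, 8, 11, 14, 15, 18, 21, 22, 25, 28, 29

n :  0  1  2  3  4  5  6  7  8  9 10 11 12 13 14 15 16 17 18 19 20 21 22 23 24 25 26 27 28 29
G :  0  0  1  1  0  2  1  0  0  1  1  0  2  1  0  0  1  1  0  2  1  0  0  1  1  0  2  1  0  0
P-positions are exactly the n with G(n) = 0.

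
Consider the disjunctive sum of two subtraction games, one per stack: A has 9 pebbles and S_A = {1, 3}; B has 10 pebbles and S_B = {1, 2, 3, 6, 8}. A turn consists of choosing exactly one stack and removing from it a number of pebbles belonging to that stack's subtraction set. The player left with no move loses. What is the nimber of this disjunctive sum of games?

Stack A, S = {1, 3}:
G(0) = 0
G(1) = mex{0} = 1
G(2) = mex{1} = 0
G(3) = mex{0,0} = 1
G(4) = mex{1,1} = 0
G(5) = mex{0,0} = 1
G(6) = mex{1,1} = 0
G(7) = mex{0,0} = 1
G(8) = mex{1,1} = 0
G(9) = mex{0,0} = 1
G_A(9) = 1.
Stack B, S = {1, 2, 3, 6, 8}:
G(0) = 0
G(1) = mex{0} = 1
G(2) = mex{1,0} = 2
G(3) = mex{2,1,0} = 3
G(4) = mex{3,2,1} = 0
G(5) = mex{0,3,2} = 1
G(6) = mex{1,0,3,0} = 2
G(7) = mex{2,1,0,1} = 3
G(8) = mex{3,2,1,2,0} = 4
G(9) = mex{4,3,2,3,1} = 0
G(10) = mex{0,4,3,0,2} = 1
G_B(10) = 1.
Combined Grundy value = 1 ⊕ 1 = 0.

0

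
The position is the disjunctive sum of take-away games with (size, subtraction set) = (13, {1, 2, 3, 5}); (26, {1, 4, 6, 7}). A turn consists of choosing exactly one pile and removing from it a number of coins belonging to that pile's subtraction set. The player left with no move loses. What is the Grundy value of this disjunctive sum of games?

Pile A, S = {1, 2, 3, 5}:
n :  0  1  2  3  4  5  6  7  8  9 10 11 12 13
G :  0  1  2  3  0  1  2  3  0  1  2  3  0  1
G_A(13) = 1.
Pile B, S = {1, 4, 6, 7}:
G(0) = 0
G(1) = mex{0} = 1
G(2) = mex{1} = 0
G(3) = mex{0} = 1
G(4) = mex{1,0} = 2
G(5) = mex{2,1} = 0
G(6) = mex{0,0,0} = 1
G(7) = mex{1,1,1,0} = 2
G(8) = mex{2,2,0,1} = 3
G(9) = mex{3,0,1,0} = 2
G(10) = mex{2,1,2,1} = 0
G(11) = mex{0,2,0,2} = 1
G(12) = mex{1,3,1,0} = 2
G(13) = mex{2,2,2,1} = 0
G(14) = mex{0,0,3,2} = 1
G(15) = mex{1,1,2,3} = 0
G(16) = mex{0,2,0,2} = 1
G(17) = mex{1,0,1,0} = 2
G(18) = mex{2,1,2,1} = 0
G(19) = mex{0,0,0,2} = 1
G(20) = mex{1,1,1,0} = 2
G(21) = mex{2,2,0,1} = 3
G(22) = mex{3,0,1,0} = 2
G(23) = mex{2,1,2,1} = 0
G(24) = mex{0,2,0,2} = 1
G(25) = mex{1,3,1,0} = 2
G(26) = mex{2,2,2,1} = 0
G_B(26) = 0.
Combined Grundy value = 1 ⊕ 0 = 1.

1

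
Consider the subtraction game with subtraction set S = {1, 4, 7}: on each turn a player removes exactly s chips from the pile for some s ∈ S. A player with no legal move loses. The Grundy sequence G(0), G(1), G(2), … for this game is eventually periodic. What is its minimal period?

8

G(0) = 0
G(1) = mex{0} = 1
G(2) = mex{1} = 0
G(3) = mex{0} = 1
G(4) = mex{1,0} = 2
G(5) = mex{2,1} = 0
G(6) = mex{0,0} = 1
G(7) = mex{1,1,0} = 2
G(8) = mex{2,2,1} = 0
G(9) = mex{0,0,0} = 1
G(10) = mex{1,1,1} = 0
G(11) = mex{0,2,2} = 1
G(12) = mex{1,0,0} = 2
G(13) = mex{2,1,1} = 0
G(14) = mex{0,0,2} = 1
G(15) = mex{1,1,0} = 2
G(16) = mex{2,2,1} = 0
G(17) = mex{0,0,0} = 1
G(n+8) = G(n) holds for n = 0,…,6 (a full window of length max(S) = 7), so the sequence is purely periodic with period 8.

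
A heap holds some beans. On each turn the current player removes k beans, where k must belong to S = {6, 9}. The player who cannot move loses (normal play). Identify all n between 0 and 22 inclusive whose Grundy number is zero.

0, 1, 2, 3, 4, 5, 15, 16, 17, 18, 19, 20

n :  0  1  2  3  4  5  6  7  8  9 10 11 12 13 14 15 16 17 18 19 20 21 22
G :  0  0  0  0  0  0  1  1  1  1  1  1  2  2  2  0  0  0  0  0  0  1  1
P-positions are exactly the n with G(n) = 0.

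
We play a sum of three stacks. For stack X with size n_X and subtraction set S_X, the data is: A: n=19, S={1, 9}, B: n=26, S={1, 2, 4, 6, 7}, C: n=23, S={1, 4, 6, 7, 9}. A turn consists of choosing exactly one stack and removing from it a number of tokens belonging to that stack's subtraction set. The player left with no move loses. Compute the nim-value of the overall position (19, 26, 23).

Stack A, S = {1, 9}:
n :  0  1  2  3  4  5  6  7  8  9 10 11 12 13 14 15 16 17 18 19
G :  0  1  0  1  0  1  0  1  0  1  0  1  0  1  0  1  0  1  0  1
G_A(19) = 1.
Stack B, S = {1, 2, 4, 6, 7}:
G(0) = 0
G(1) = mex{0} = 1
G(2) = mex{1,0} = 2
G(3) = mex{2,1} = 0
G(4) = mex{0,2,0} = 1
G(5) = mex{1,0,1} = 2
G(6) = mex{2,1,2,0} = 3
G(7) = mex{3,2,0,1,0} = 4
G(8) = mex{4,3,1,2,1} = 0
G(9) = mex{0,4,2,0,2} = 1
G(10) = mex{1,0,3,1,0} = 2
G(11) = mex{2,1,4,2,1} = 0
G(12) = mex{0,2,0,3,2} = 1
G(13) = mex{1,0,1,4,3} = 2
G(14) = mex{2,1,2,0,4} = 3
G(15) = mex{3,2,0,1,0} = 4
G(16) = mex{4,3,1,2,1} = 0
G(17) = mex{0,4,2,0,2} = 1
G(18) = mex{1,0,3,1,0} = 2
G(19) = mex{2,1,4,2,1} = 0
G(20) = mex{0,2,0,3,2} = 1
G(21) = mex{1,0,1,4,3} = 2
G(22) = mex{2,1,2,0,4} = 3
G(23) = mex{3,2,0,1,0} = 4
G(24) = mex{4,3,1,2,1} = 0
G(25) = mex{0,4,2,0,2} = 1
G(26) = mex{1,0,3,1,0} = 2
G_B(26) = 2.
Stack C, S = {1, 4, 6, 7, 9}:
G(0) = 0
G(1) = mex{0} = 1
G(2) = mex{1} = 0
G(3) = mex{0} = 1
G(4) = mex{1,0} = 2
G(5) = mex{2,1} = 0
G(6) = mex{0,0,0} = 1
G(7) = mex{1,1,1,0} = 2
G(8) = mex{2,2,0,1} = 3
G(9) = mex{3,0,1,0,0} = 2
G(10) = mex{2,1,2,1,1} = 0
G(11) = mex{0,2,0,2,0} = 1
G(12) = mex{1,3,1,0,1} = 2
G(13) = mex{2,2,2,1,2} = 0
G(14) = mex{0,0,3,2,0} = 1
G(15) = mex{1,1,2,3,1} = 0
G(16) = mex{0,2,0,2,2} = 1
G(17) = mex{1,0,1,0,3} = 2
G(18) = mex{2,1,2,1,2} = 0
G(19) = mex{0,0,0,2,0} = 1
G(20) = mex{1,1,1,0,1} = 2
G(21) = mex{2,2,0,1,2} = 3
G(22) = mex{3,0,1,0,0} = 2
G(23) = mex{2,1,2,1,1} = 0
G_C(23) = 0.
Combined Grundy value = 1 ⊕ 2 ⊕ 0 = 3.

3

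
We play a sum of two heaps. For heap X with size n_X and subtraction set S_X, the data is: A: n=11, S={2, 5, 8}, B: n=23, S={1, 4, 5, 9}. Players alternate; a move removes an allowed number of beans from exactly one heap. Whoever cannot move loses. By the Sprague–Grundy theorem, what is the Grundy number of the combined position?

Heap A, S = {2, 5, 8}:
G(0) = 0
G(1) = mex{} = 0
G(2) = mex{0} = 1
G(3) = mex{0} = 1
G(4) = mex{1} = 0
G(5) = mex{1,0} = 2
G(6) = mex{0,0} = 1
G(7) = mex{2,1} = 0
G(8) = mex{1,1,0} = 2
G(9) = mex{0,0,0} = 1
G(10) = mex{2,2,1} = 0
G(11) = mex{1,1,1} = 0
G_A(11) = 0.
Heap B, S = {1, 4, 5, 9}:
n :  0  1  2  3  4  5  6  7  8  9 10 11 12 13 14 15 16 17 18 19 20 21 22 23
G :  0  1  0  1  2  3  2  3  0  1  0  1  2  3  2  3  0  1  0  1  2  3  2  3
G_B(23) = 3.
Combined Grundy value = 0 ⊕ 3 = 3.

3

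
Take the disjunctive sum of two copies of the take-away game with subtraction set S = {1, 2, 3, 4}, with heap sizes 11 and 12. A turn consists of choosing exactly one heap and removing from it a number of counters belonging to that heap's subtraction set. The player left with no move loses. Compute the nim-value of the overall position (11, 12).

All heaps use S = {1, 2, 3, 4}:
n :  0  1  2  3  4  5  6  7  8  9 10 11 12
G :  0  1  2  3  4  0  1  2  3  4  0  1  2
Heap A: G(11) = 1.
Heap B: G(12) = 2.
Combined Grundy value = 1 ⊕ 2 = 3.

3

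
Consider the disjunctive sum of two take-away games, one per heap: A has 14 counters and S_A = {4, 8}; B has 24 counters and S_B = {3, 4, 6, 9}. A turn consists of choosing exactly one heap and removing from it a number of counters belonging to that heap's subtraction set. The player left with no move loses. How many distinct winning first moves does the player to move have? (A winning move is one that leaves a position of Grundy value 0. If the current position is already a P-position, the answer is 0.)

Heap A, S = {4, 8}:
G(0) = 0
G(1) = mex{} = 0
G(2) = mex{} = 0
G(3) = mex{} = 0
G(4) = mex{0} = 1
G(5) = mex{0} = 1
G(6) = mex{0} = 1
G(7) = mex{0} = 1
G(8) = mex{1,0} = 2
G(9) = mex{1,0} = 2
G(10) = mex{1,0} = 2
G(11) = mex{1,0} = 2
G(12) = mex{2,1} = 0
G(13) = mex{2,1} = 0
G(14) = mex{2,1} = 0
G_A(14) = 0.
Heap B, S = {3, 4, 6, 9}:
n :  0  1  2  3  4  5  6  7  8  9 10 11 12 13 14 15 16 17 18 19 20 21 22 23 24
G :  0  0  0  1  1  1  2  2  2  3  3  3  0  0  0  1  1  1  2  2  2  3  3  3  0
G_B(24) = 0.
Combined Grundy value = 0 ⊕ 0 = 0.
A winning move leaves total XOR = 0, i.e. changes one component's Grundy value g to g ⊕ X where X is the current total.
Heap A: target g' = 0⊕0 = 0, but every legal move changes the Grundy value (mex property), so 0 moves.
Heap B: target g' = 0⊕0 = 0, but every legal move changes the Grundy value (mex property), so 0 moves.

0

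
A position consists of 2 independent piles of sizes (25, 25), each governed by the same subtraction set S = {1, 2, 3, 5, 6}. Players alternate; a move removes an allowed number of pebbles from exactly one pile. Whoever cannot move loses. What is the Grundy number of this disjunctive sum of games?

0

All piles use S = {1, 2, 3, 5, 6}:
n :  0  1  2  3  4  5  6  7  8  9 10 11 12 13 14 15 16 17 18 19 20 21 22 23 24 25
G :  0  1  2  3  0  1  2  3  0  1  2  3  0  1  2  3  0  1  2  3  0  1  2  3  0  1
Pile A: G(25) = 1.
Pile B: G(25) = 1.
Combined Grundy value = 1 ⊕ 1 = 0.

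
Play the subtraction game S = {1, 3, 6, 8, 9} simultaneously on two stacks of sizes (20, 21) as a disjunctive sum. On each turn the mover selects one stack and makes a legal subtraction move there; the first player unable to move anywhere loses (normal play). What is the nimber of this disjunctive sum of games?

All stacks use S = {1, 3, 6, 8, 9}:
G(0) = 0
G(1) = mex{0} = 1
G(2) = mex{1} = 0
G(3) = mex{0,0} = 1
G(4) = mex{1,1} = 0
G(5) = mex{0,0} = 1
G(6) = mex{1,1,0} = 2
G(7) = mex{2,0,1} = 3
G(8) = mex{3,1,0,0} = 2
G(9) = mex{2,2,1,1,0} = 3
G(10) = mex{3,3,0,0,1} = 2
G(11) = mex{2,2,1,1,0} = 3
G(12) = mex{3,3,2,0,1} = 4
G(13) = mex{4,2,3,1,0} = 5
G(14) = mex{5,3,2,2,1} = 0
G(15) = mex{0,4,3,3,2} = 1
G(16) = mex{1,5,2,2,3} = 0
G(17) = mex{0,0,3,3,2} = 1
G(18) = mex{1,1,4,2,3} = 0
G(19) = mex{0,0,5,3,2} = 1
G(20) = mex{1,1,0,4,3} = 2
G(21) = mex{2,0,1,5,4} = 3
Stack A: G(20) = 2.
Stack B: G(21) = 3.
Combined Grundy value = 2 ⊕ 3 = 1.

1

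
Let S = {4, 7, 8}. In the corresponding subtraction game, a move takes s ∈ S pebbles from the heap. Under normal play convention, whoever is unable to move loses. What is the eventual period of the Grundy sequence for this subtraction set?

12

G(0) = 0
G(1) = mex{} = 0
G(2) = mex{} = 0
G(3) = mex{} = 0
G(4) = mex{0} = 1
G(5) = mex{0} = 1
G(6) = mex{0} = 1
G(7) = mex{0,0} = 1
G(8) = mex{1,0,0} = 2
G(9) = mex{1,0,0} = 2
G(10) = mex{1,0,0} = 2
G(11) = mex{1,1,0} = 2
G(12) = mex{2,1,1} = 0
G(13) = mex{2,1,1} = 0
G(14) = mex{2,1,1} = 0
G(15) = mex{2,2,1} = 0
G(16) = mex{0,2,2} = 1
G(17) = mex{0,2,2} = 1
G(18) = mex{0,2,2} = 1
G(19) = mex{0,0,2} = 1
G(20) = mex{1,0,0} = 2
G(21) = mex{1,0,0} = 2
G(22) = mex{1,0,0} = 2
G(23) = mex{1,1,0} = 2
G(24) = mex{2,1,1} = 0
G(25) = mex{2,1,1} = 0
G(n+12) = G(n) holds for n = 0,…,7 (a full window of length max(S) = 8), so the sequence is purely periodic with period 12.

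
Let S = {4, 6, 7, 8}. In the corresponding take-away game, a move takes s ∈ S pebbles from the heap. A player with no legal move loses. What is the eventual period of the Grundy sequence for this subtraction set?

12

n :  0  1  2  3  4  5  6  7  8  9 10 11 12 13 14 15 16 17 18 19 20 21 22 23 24 25
G :  0  0  0  0  1  1  1  1  2  2  2  2  0  0  0  0  1  1  1  1  2  2  2  2  0  0
G(n+12) = G(n) holds for n = 0,…,7 (a full window of length max(S) = 8), so the sequence is purely periodic with period 12.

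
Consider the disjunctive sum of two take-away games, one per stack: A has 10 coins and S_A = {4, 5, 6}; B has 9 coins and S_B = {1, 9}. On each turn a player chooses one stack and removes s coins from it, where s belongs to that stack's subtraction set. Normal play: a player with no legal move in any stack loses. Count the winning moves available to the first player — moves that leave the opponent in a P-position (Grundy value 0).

5

Stack A, S = {4, 5, 6}:
G(0) = 0
G(1) = mex{} = 0
G(2) = mex{} = 0
G(3) = mex{} = 0
G(4) = mex{0} = 1
G(5) = mex{0,0} = 1
G(6) = mex{0,0,0} = 1
G(7) = mex{0,0,0} = 1
G(8) = mex{1,0,0} = 2
G(9) = mex{1,1,0} = 2
G(10) = mex{1,1,1} = 0
G_A(10) = 0.
Stack B, S = {1, 9}:
n : 0 1 2 3 4 5 6 7 8 9
G : 0 1 0 1 0 1 0 1 0 1
G_B(9) = 1.
Combined Grundy value = 0 ⊕ 1 = 1.
A winning move leaves total XOR = 0, i.e. changes one component's Grundy value g to g ⊕ X where X is the current total.
Stack A: need g' = 0⊕1 = 1. Options: 10−4→G=1, 10−5→G=1, 10−6→G=1. Hits: 3.
Stack B: need g' = 1⊕1 = 0. Options: 9−1→G=0, 9−9→G=0. Hits: 2.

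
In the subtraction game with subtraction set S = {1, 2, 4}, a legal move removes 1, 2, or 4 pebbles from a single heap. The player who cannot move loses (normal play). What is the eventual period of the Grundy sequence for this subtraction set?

3

n :  0  1  2  3  4  5  6  7  8  9 10 11 12 13 14
G :  0  1  2  0  1  2  0  1  2  0  1  2  0  1  2
G(n+3) = G(n) holds for n = 0,…,3 (a full window of length max(S) = 4), so the sequence is purely periodic with period 3.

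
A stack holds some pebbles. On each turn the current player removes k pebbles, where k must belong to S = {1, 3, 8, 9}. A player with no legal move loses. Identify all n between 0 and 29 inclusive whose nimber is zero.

G(0) = 0
G(1) = mex{0} = 1
G(2) = mex{1} = 0
G(3) = mex{0,0} = 1
G(4) = mex{1,1} = 0
G(5) = mex{0,0} = 1
G(6) = mex{1,1} = 0
G(7) = mex{0,0} = 1
G(8) = mex{1,1,0} = 2
G(9) = mex{2,0,1,0} = 3
G(10) = mex{3,1,0,1} = 2
G(11) = mex{2,2,1,0} = 3
G(12) = mex{3,3,0,1} = 2
G(13) = mex{2,2,1,0} = 3
G(14) = mex{3,3,0,1} = 2
G(15) = mex{2,2,1,0} = 3
G(16) = mex{3,3,2,1} = 0
G(17) = mex{0,2,3,2} = 1
G(18) = mex{1,3,2,3} = 0
G(19) = mex{0,0,3,2} = 1
G(20) = mex{1,1,2,3} = 0
G(21) = mex{0,0,3,2} = 1
G(22) = mex{1,1,2,3} = 0
G(23) = mex{0,0,3,2} = 1
G(24) = mex{1,1,0,3} = 2
G(25) = mex{2,0,1,0} = 3
G(26) = mex{3,1,0,1} = 2
G(27) = mex{2,2,1,0} = 3
G(28) = mex{3,3,0,1} = 2
G(29) = mex{2,2,1,0} = 3
P-positions are exactly the n with G(n) = 0.

0, 2, 4, 6, 16, 18, 20, 22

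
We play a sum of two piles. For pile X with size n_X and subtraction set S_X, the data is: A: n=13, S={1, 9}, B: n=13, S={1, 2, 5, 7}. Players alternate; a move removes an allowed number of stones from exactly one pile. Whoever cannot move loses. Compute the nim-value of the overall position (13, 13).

0

Pile A, S = {1, 9}:
G(0) = 0
G(1) = mex{0} = 1
G(2) = mex{1} = 0
G(3) = mex{0} = 1
G(4) = mex{1} = 0
G(5) = mex{0} = 1
G(6) = mex{1} = 0
G(7) = mex{0} = 1
G(8) = mex{1} = 0
G(9) = mex{0,0} = 1
G(10) = mex{1,1} = 0
G(11) = mex{0,0} = 1
G(12) = mex{1,1} = 0
G(13) = mex{0,0} = 1
G_A(13) = 1.
Pile B, S = {1, 2, 5, 7}:
G(0) = 0
G(1) = mex{0} = 1
G(2) = mex{1,0} = 2
G(3) = mex{2,1} = 0
G(4) = mex{0,2} = 1
G(5) = mex{1,0,0} = 2
G(6) = mex{2,1,1} = 0
G(7) = mex{0,2,2,0} = 1
G(8) = mex{1,0,0,1} = 2
G(9) = mex{2,1,1,2} = 0
G(10) = mex{0,2,2,0} = 1
G(11) = mex{1,0,0,1} = 2
G(12) = mex{2,1,1,2} = 0
G(13) = mex{0,2,2,0} = 1
G_B(13) = 1.
Combined Grundy value = 1 ⊕ 1 = 0.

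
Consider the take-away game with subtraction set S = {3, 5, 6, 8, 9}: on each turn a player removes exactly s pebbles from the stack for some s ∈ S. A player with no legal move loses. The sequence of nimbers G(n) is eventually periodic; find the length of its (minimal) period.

12

n :  0  1  2  3  4  5  6  7  8  9 10 11 12 13 14 15 16 17 18 19 20 21 22 23 24 25
G :  0  0  0  1  1  1  2  2  2  3  3  3  0  0  0  1  1  1  2  2  2  3  3  3  0  0
G(n+12) = G(n) holds for n = 0,…,8 (a full window of length max(S) = 9), so the sequence is purely periodic with period 12.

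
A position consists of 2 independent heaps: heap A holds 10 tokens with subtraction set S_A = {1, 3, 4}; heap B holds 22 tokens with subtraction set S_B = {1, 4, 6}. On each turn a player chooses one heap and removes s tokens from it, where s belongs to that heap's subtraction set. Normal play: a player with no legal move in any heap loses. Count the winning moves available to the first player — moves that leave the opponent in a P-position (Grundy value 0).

Heap A, S = {1, 3, 4}:
G(0) = 0
G(1) = mex{0} = 1
G(2) = mex{1} = 0
G(3) = mex{0,0} = 1
G(4) = mex{1,1,0} = 2
G(5) = mex{2,0,1} = 3
G(6) = mex{3,1,0} = 2
G(7) = mex{2,2,1} = 0
G(8) = mex{0,3,2} = 1
G(9) = mex{1,2,3} = 0
G(10) = mex{0,0,2} = 1
G_A(10) = 1.
Heap B, S = {1, 4, 6}:
n :  0  1  2  3  4  5  6  7  8  9 10 11 12 13 14 15 16 17 18 19 20 21 22
G :  0  1  0  1  2  0  1  0  1  2  0  1  0  1  2  0  1  0  1  2  0  1  0
G_B(22) = 0.
Combined Grundy value = 1 ⊕ 0 = 1.
A winning move leaves total XOR = 0, i.e. changes one component's Grundy value g to g ⊕ X where X is the current total.
Heap A: need g' = 1⊕1 = 0. Options: 10−1→G=0, 10−3→G=0, 10−4→G=2. Hits: 2.
Heap B: need g' = 0⊕1 = 1. Options: 22−1→G=1, 22−4→G=1, 22−6→G=1. Hits: 3.

5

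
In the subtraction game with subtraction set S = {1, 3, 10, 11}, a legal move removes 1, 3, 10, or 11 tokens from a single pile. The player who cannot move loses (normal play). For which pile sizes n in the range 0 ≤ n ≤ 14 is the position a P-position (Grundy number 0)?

0, 2, 4, 6, 8

G(0) = 0
G(1) = mex{0} = 1
G(2) = mex{1} = 0
G(3) = mex{0,0} = 1
G(4) = mex{1,1} = 0
G(5) = mex{0,0} = 1
G(6) = mex{1,1} = 0
G(7) = mex{0,0} = 1
G(8) = mex{1,1} = 0
G(9) = mex{0,0} = 1
G(10) = mex{1,1,0} = 2
G(11) = mex{2,0,1,0} = 3
G(12) = mex{3,1,0,1} = 2
G(13) = mex{2,2,1,0} = 3
G(14) = mex{3,3,0,1} = 2
P-positions are exactly the n with G(n) = 0.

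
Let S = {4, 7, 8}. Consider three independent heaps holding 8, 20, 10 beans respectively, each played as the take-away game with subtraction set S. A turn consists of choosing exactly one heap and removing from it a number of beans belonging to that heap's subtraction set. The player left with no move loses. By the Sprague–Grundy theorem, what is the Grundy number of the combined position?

2

All heaps use S = {4, 7, 8}:
n :  0  1  2  3  4  5  6  7  8  9 10 11 12 13 14 15 16 17 18 19 20
G :  0  0  0  0  1  1  1  1  2  2  2  2  0  0  0  0  1  1  1  1  2
Heap A: G(8) = 2.
Heap B: G(20) = 2.
Heap C: G(10) = 2.
Combined Grundy value = 2 ⊕ 2 ⊕ 2 = 2.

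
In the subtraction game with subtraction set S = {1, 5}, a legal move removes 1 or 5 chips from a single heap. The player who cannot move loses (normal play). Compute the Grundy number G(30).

0

G(0) = 0
G(1) = mex{0} = 1
G(2) = mex{1} = 0
G(3) = mex{0} = 1
G(4) = mex{1} = 0
G(5) = mex{0,0} = 1
G(6) = mex{1,1} = 0
G(7) = mex{0,0} = 1
G(8) = mex{1,1} = 0
G(9) = mex{0,0} = 1
G(10) = mex{1,1} = 0
G(11) = mex{0,0} = 1
G(12) = mex{1,1} = 0
G(13) = mex{0,0} = 1
G(14) = mex{1,1} = 0
G(15) = mex{0,0} = 1
G(16) = mex{1,1} = 0
G(17) = mex{0,0} = 1
G(18) = mex{1,1} = 0
G(19) = mex{0,0} = 1
G(20) = mex{1,1} = 0
G(21) = mex{0,0} = 1
G(22) = mex{1,1} = 0
G(23) = mex{0,0} = 1
G(24) = mex{1,1} = 0
G(25) = mex{0,0} = 1
G(26) = mex{1,1} = 0
G(27) = mex{0,0} = 1
G(28) = mex{1,1} = 0
G(29) = mex{0,0} = 1
G(30) = mex{1,1} = 0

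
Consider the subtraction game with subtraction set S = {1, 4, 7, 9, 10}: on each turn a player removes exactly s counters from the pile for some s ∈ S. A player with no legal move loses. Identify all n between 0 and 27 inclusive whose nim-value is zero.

G(0) = 0
G(1) = mex{0} = 1
G(2) = mex{1} = 0
G(3) = mex{0} = 1
G(4) = mex{1,0} = 2
G(5) = mex{2,1} = 0
G(6) = mex{0,0} = 1
G(7) = mex{1,1,0} = 2
G(8) = mex{2,2,1} = 0
G(9) = mex{0,0,0,0} = 1
G(10) = mex{1,1,1,1,0} = 2
G(11) = mex{2,2,2,0,1} = 3
G(12) = mex{3,0,0,1,0} = 2
G(13) = mex{2,1,1,2,1} = 0
G(14) = mex{0,2,2,0,2} = 1
G(15) = mex{1,3,0,1,0} = 2
G(16) = mex{2,2,1,2,1} = 0
G(17) = mex{0,0,2,0,2} = 1
G(18) = mex{1,1,3,1,0} = 2
G(19) = mex{2,2,2,2,1} = 0
G(20) = mex{0,0,0,3,2} = 1
G(21) = mex{1,1,1,2,3} = 0
G(22) = mex{0,2,2,0,2} = 1
G(23) = mex{1,0,0,1,0} = 2
G(24) = mex{2,1,1,2,1} = 0
G(25) = mex{0,0,2,0,2} = 1
G(26) = mex{1,1,0,1,0} = 2
G(27) = mex{2,2,1,2,1} = 0
P-positions are exactly the n with G(n) = 0.

0, 2, 5, 8, 13, 16, 19, 21, 24, 27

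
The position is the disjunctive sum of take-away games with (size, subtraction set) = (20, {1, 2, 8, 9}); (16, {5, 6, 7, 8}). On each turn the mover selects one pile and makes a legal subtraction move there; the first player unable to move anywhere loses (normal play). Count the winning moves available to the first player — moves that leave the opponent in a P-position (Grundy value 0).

Pile A, S = {1, 2, 8, 9}:
n :  0  1  2  3  4  5  6  7  8  9 10 11 12 13 14 15 16 17 18 19 20
G :  0  1  2  0  1  2  0  1  2  3  0  1  2  0  1  2  0  1  2  3  0
G_A(20) = 0.
Pile B, S = {5, 6, 7, 8}:
G(0) = 0
G(1) = mex{} = 0
G(2) = mex{} = 0
G(3) = mex{} = 0
G(4) = mex{} = 0
G(5) = mex{0} = 1
G(6) = mex{0,0} = 1
G(7) = mex{0,0,0} = 1
G(8) = mex{0,0,0,0} = 1
G(9) = mex{0,0,0,0} = 1
G(10) = mex{1,0,0,0} = 2
G(11) = mex{1,1,0,0} = 2
G(12) = mex{1,1,1,0} = 2
G(13) = mex{1,1,1,1} = 0
G(14) = mex{1,1,1,1} = 0
G(15) = mex{2,1,1,1} = 0
G(16) = mex{2,2,1,1} = 0
G_B(16) = 0.
Combined Grundy value = 0 ⊕ 0 = 0.
A winning move leaves total XOR = 0, i.e. changes one component's Grundy value g to g ⊕ X where X is the current total.
Pile A: target g' = 0⊕0 = 0, but every legal move changes the Grundy value (mex property), so 0 moves.
Pile B: target g' = 0⊕0 = 0, but every legal move changes the Grundy value (mex property), so 0 moves.

0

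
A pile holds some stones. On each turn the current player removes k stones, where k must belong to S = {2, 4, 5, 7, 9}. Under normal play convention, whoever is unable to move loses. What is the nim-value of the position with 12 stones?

0

n :  0  1  2  3  4  5  6  7  8  9 10 11 12
G :  0  0  1  1  2  2  3  3  4  4  5  0  0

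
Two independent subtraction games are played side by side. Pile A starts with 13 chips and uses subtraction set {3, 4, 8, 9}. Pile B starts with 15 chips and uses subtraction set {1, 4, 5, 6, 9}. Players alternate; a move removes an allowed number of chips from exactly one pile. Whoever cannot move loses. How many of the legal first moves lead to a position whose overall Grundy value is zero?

Pile A, S = {3, 4, 8, 9}:
n :  0  1  2  3  4  5  6  7  8  9 10 11 12 13
G :  0  0  0  1  1  1  2  0  2  3  1  3  0  0
G_A(13) = 0.
Pile B, S = {1, 4, 5, 6, 9}:
G(0) = 0
G(1) = mex{0} = 1
G(2) = mex{1} = 0
G(3) = mex{0} = 1
G(4) = mex{1,0} = 2
G(5) = mex{2,1,0} = 3
G(6) = mex{3,0,1,0} = 2
G(7) = mex{2,1,0,1} = 3
G(8) = mex{3,2,1,0} = 4
G(9) = mex{4,3,2,1,0} = 5
G(10) = mex{5,2,3,2,1} = 0
G(11) = mex{0,3,2,3,0} = 1
G(12) = mex{1,4,3,2,1} = 0
G(13) = mex{0,5,4,3,2} = 1
G(14) = mex{1,0,5,4,3} = 2
G(15) = mex{2,1,0,5,2} = 3
G_B(15) = 3.
Combined Grundy value = 0 ⊕ 3 = 3.
A winning move leaves total XOR = 0, i.e. changes one component's Grundy value g to g ⊕ X where X is the current total.
Pile A: need g' = 0⊕3 = 3. Options: 13−3→G=1, 13−4→G=3, 13−8→G=1, 13−9→G=1. Hits: 1.
Pile B: need g' = 3⊕3 = 0. Options: 15−1→G=2, 15−4→G=1, 15−5→G=0, 15−6→G=5, 15−9→G=2. Hits: 1.

2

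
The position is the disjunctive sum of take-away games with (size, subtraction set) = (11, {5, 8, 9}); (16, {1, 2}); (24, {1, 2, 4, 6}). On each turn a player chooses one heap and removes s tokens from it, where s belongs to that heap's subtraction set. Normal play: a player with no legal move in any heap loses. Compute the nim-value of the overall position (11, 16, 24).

3

Heap A, S = {5, 8, 9}:
n :  0  1  2  3  4  5  6  7  8  9 10 11
G :  0  0  0  0  0  1  1  1  1  1  2  2
G_A(11) = 2.
Heap B, S = {1, 2}:
G(0) = 0
G(1) = mex{0} = 1
G(2) = mex{1,0} = 2
G(3) = mex{2,1} = 0
G(4) = mex{0,2} = 1
G(5) = mex{1,0} = 2
G(6) = mex{2,1} = 0
G(7) = mex{0,2} = 1
G(8) = mex{1,0} = 2
G(9) = mex{2,1} = 0
G(10) = mex{0,2} = 1
G(11) = mex{1,0} = 2
G(12) = mex{2,1} = 0
G(13) = mex{0,2} = 1
G(14) = mex{1,0} = 2
G(15) = mex{2,1} = 0
G(16) = mex{0,2} = 1
G_B(16) = 1.
Heap C, S = {1, 2, 4, 6}:
G(0) = 0
G(1) = mex{0} = 1
G(2) = mex{1,0} = 2
G(3) = mex{2,1} = 0
G(4) = mex{0,2,0} = 1
G(5) = mex{1,0,1} = 2
G(6) = mex{2,1,2,0} = 3
G(7) = mex{3,2,0,1} = 4
G(8) = mex{4,3,1,2} = 0
G(9) = mex{0,4,2,0} = 1
G(10) = mex{1,0,3,1} = 2
G(11) = mex{2,1,4,2} = 0
G(12) = mex{0,2,0,3} = 1
G(13) = mex{1,0,1,4} = 2
G(14) = mex{2,1,2,0} = 3
G(15) = mex{3,2,0,1} = 4
G(16) = mex{4,3,1,2} = 0
G(17) = mex{0,4,2,0} = 1
G(18) = mex{1,0,3,1} = 2
G(19) = mex{2,1,4,2} = 0
G(20) = mex{0,2,0,3} = 1
G(21) = mex{1,0,1,4} = 2
G(22) = mex{2,1,2,0} = 3
G(23) = mex{3,2,0,1} = 4
G(24) = mex{4,3,1,2} = 0
G_C(24) = 0.
Combined Grundy value = 2 ⊕ 1 ⊕ 0 = 3.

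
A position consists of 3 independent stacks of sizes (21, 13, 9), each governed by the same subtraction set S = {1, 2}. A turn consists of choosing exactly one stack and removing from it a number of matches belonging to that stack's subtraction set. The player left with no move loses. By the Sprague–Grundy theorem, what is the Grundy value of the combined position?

All stacks use S = {1, 2}:
G(0) = 0
G(1) = mex{0} = 1
G(2) = mex{1,0} = 2
G(3) = mex{2,1} = 0
G(4) = mex{0,2} = 1
G(5) = mex{1,0} = 2
G(6) = mex{2,1} = 0
G(7) = mex{0,2} = 1
G(8) = mex{1,0} = 2
G(9) = mex{2,1} = 0
G(10) = mex{0,2} = 1
G(11) = mex{1,0} = 2
G(12) = mex{2,1} = 0
G(13) = mex{0,2} = 1
G(14) = mex{1,0} = 2
G(15) = mex{2,1} = 0
G(16) = mex{0,2} = 1
G(17) = mex{1,0} = 2
G(18) = mex{2,1} = 0
G(19) = mex{0,2} = 1
G(20) = mex{1,0} = 2
G(21) = mex{2,1} = 0
Stack A: G(21) = 0.
Stack B: G(13) = 1.
Stack C: G(9) = 0.
Combined Grundy value = 0 ⊕ 1 ⊕ 0 = 1.

1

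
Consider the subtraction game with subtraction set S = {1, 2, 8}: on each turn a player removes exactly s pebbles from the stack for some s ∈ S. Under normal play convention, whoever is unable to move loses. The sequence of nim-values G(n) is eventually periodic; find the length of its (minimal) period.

n :  0  1  2  3  4  5  6  7  8  9 10 11 12 13 14
G :  0  1  2  0  1  2  0  1  2  0  1  2  0  1  2
G(n+3) = G(n) holds for n = 0,…,7 (a full window of length max(S) = 8), so the sequence is purely periodic with period 3.

3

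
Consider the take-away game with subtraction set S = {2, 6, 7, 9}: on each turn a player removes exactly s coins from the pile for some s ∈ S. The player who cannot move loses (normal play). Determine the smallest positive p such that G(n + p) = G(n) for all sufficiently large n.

15

n :  0  1  2  3  4  5  6  7  8  9 10 11 12 13 14 15 16 17 18 19 20 21 22 23 24 25 26 27 28 29 30 31
G :  0  0  1  1  0  0  1  1  2  2  3  3  2  2  3  0  0  1  1  0  0  1  1  2  2  3  3  2  2  3  0  0
G(n+15) = G(n) holds for n = 0,…,8 (a full window of length max(S) = 9), so the sequence is purely periodic with period 15.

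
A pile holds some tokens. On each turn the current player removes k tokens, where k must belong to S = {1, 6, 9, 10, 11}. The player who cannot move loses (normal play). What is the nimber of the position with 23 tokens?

0

n :  0  1  2  3  4  5  6  7  8  9 10 11 12 13 14 15 16 17 18 19 20 21 22 23
G :  0  1  0  1  0  1  2  0  1  2  3  2  3  2  3  4  5  3  4  0  1  0  1  0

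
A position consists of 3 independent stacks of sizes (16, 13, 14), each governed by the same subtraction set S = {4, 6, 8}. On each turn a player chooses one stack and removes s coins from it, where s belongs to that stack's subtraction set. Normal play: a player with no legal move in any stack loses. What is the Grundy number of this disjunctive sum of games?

1

All stacks use S = {4, 6, 8}:
n :  0  1  2  3  4  5  6  7  8  9 10 11 12 13 14 15 16
G :  0  0  0  0  1  1  1  1  2  2  2  2  0  0  0  0  1
Stack A: G(16) = 1.
Stack B: G(13) = 0.
Stack C: G(14) = 0.
Combined Grundy value = 1 ⊕ 0 ⊕ 0 = 1.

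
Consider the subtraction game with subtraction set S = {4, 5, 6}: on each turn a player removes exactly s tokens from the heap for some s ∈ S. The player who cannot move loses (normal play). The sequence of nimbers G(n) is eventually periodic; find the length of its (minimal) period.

G(0) = 0
G(1) = mex{} = 0
G(2) = mex{} = 0
G(3) = mex{} = 0
G(4) = mex{0} = 1
G(5) = mex{0,0} = 1
G(6) = mex{0,0,0} = 1
G(7) = mex{0,0,0} = 1
G(8) = mex{1,0,0} = 2
G(9) = mex{1,1,0} = 2
G(10) = mex{1,1,1} = 0
G(11) = mex{1,1,1} = 0
G(12) = mex{2,1,1} = 0
G(13) = mex{2,2,1} = 0
G(14) = mex{0,2,2} = 1
G(15) = mex{0,0,2} = 1
G(16) = mex{0,0,0} = 1
G(17) = mex{0,0,0} = 1
G(18) = mex{1,0,0} = 2
G(19) = mex{1,1,0} = 2
G(20) = mex{1,1,1} = 0
G(21) = mex{1,1,1} = 0
G(n+10) = G(n) holds for n = 0,…,5 (a full window of length max(S) = 6), so the sequence is purely periodic with period 10.

10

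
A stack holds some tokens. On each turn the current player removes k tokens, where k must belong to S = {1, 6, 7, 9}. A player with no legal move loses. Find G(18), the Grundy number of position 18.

2

G(0) = 0
G(1) = mex{0} = 1
G(2) = mex{1} = 0
G(3) = mex{0} = 1
G(4) = mex{1} = 0
G(5) = mex{0} = 1
G(6) = mex{1,0} = 2
G(7) = mex{2,1,0} = 3
G(8) = mex{3,0,1} = 2
G(9) = mex{2,1,0,0} = 3
G(10) = mex{3,0,1,1} = 2
G(11) = mex{2,1,0,0} = 3
G(12) = mex{3,2,1,1} = 0
G(13) = mex{0,3,2,0} = 1
G(14) = mex{1,2,3,1} = 0
G(15) = mex{0,3,2,2} = 1
G(16) = mex{1,2,3,3} = 0
G(17) = mex{0,3,2,2} = 1
G(18) = mex{1,0,3,3} = 2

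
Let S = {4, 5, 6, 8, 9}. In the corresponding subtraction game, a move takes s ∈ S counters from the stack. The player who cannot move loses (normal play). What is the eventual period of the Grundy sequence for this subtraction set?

13

n :  0  1  2  3  4  5  6  7  8  9 10 11 12 13 14 15 16 17 18 19 20 21 22 23 24 25 26 27
G :  0  0  0  0  1  1  1  1  2  2  2  2  3  0  0  0  0  1  1  1  1  2  2  2  2  3  0  0
G(n+13) = G(n) holds for n = 0,…,8 (a full window of length max(S) = 9), so the sequence is purely periodic with period 13.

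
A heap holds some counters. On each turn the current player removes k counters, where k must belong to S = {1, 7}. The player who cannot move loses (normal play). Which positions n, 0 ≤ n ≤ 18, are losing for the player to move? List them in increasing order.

n :  0  1  2  3  4  5  6  7  8  9 10 11 12 13 14 15 16 17 18
G :  0  1  0  1  0  1  0  1  0  1  0  1  0  1  0  1  0  1  0
P-positions are exactly the n with G(n) = 0.

0, 2, 4, 6, 8, 10, 12, 14, 16, 18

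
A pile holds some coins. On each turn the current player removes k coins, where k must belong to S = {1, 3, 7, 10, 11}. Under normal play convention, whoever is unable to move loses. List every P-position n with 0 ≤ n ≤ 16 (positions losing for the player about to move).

G(0) = 0
G(1) = mex{0} = 1
G(2) = mex{1} = 0
G(3) = mex{0,0} = 1
G(4) = mex{1,1} = 0
G(5) = mex{0,0} = 1
G(6) = mex{1,1} = 0
G(7) = mex{0,0,0} = 1
G(8) = mex{1,1,1} = 0
G(9) = mex{0,0,0} = 1
G(10) = mex{1,1,1,0} = 2
G(11) = mex{2,0,0,1,0} = 3
G(12) = mex{3,1,1,0,1} = 2
G(13) = mex{2,2,0,1,0} = 3
G(14) = mex{3,3,1,0,1} = 2
G(15) = mex{2,2,0,1,0} = 3
G(16) = mex{3,3,1,0,1} = 2
P-positions are exactly the n with G(n) = 0.

0, 2, 4, 6, 8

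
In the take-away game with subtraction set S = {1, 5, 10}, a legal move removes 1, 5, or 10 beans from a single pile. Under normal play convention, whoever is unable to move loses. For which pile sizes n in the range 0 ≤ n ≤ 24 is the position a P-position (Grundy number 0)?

0, 2, 4, 6, 8, 15, 17, 19, 21, 23

n :  0  1  2  3  4  5  6  7  8  9 10 11 12 13 14 15 16 17 18 19 20 21 22 23 24
G :  0  1  0  1  0  1  0  1  0  1  2  3  2  3  2  0  1  0  1  0  1  0  1  0  1
P-positions are exactly the n with G(n) = 0.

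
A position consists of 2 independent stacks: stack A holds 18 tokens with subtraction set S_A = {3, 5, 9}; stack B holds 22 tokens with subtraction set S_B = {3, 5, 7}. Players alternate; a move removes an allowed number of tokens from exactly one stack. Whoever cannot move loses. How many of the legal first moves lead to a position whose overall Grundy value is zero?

Stack A, S = {3, 5, 9}:
G(0) = 0
G(1) = mex{} = 0
G(2) = mex{} = 0
G(3) = mex{0} = 1
G(4) = mex{0} = 1
G(5) = mex{0,0} = 1
G(6) = mex{1,0} = 2
G(7) = mex{1,0} = 2
G(8) = mex{1,1} = 0
G(9) = mex{2,1,0} = 3
G(10) = mex{2,1,0} = 3
G(11) = mex{0,2,0} = 1
G(12) = mex{3,2,1} = 0
G(13) = mex{3,0,1} = 2
G(14) = mex{1,3,1} = 0
G(15) = mex{0,3,2} = 1
G(16) = mex{2,1,2} = 0
G(17) = mex{0,0,0} = 1
G(18) = mex{1,2,3} = 0
G_A(18) = 0.
Stack B, S = {3, 5, 7}:
n :  0  1  2  3  4  5  6  7  8  9 10 11 12 13 14 15 16 17 18 19 20 21 22
G :  0  0  0  1  1  1  2  2  2  3  0  0  0  1  1  1  2  2  2  3  0  0  0
G_B(22) = 0.
Combined Grundy value = 0 ⊕ 0 = 0.
A winning move leaves total XOR = 0, i.e. changes one component's Grundy value g to g ⊕ X where X is the current total.
Stack A: target g' = 0⊕0 = 0, but every legal move changes the Grundy value (mex property), so 0 moves.
Stack B: target g' = 0⊕0 = 0, but every legal move changes the Grundy value (mex property), so 0 moves.

0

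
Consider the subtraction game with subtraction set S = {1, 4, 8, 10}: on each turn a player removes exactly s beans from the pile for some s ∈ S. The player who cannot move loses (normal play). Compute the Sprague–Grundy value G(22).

1

G(0) = 0
G(1) = mex{0} = 1
G(2) = mex{1} = 0
G(3) = mex{0} = 1
G(4) = mex{1,0} = 2
G(5) = mex{2,1} = 0
G(6) = mex{0,0} = 1
G(7) = mex{1,1} = 0
G(8) = mex{0,2,0} = 1
G(9) = mex{1,0,1} = 2
G(10) = mex{2,1,0,0} = 3
G(11) = mex{3,0,1,1} = 2
G(12) = mex{2,1,2,0} = 3
G(13) = mex{3,2,0,1} = 4
G(14) = mex{4,3,1,2} = 0
G(15) = mex{0,2,0,0} = 1
G(16) = mex{1,3,1,1} = 0
G(17) = mex{0,4,2,0} = 1
G(18) = mex{1,0,3,1} = 2
G(19) = mex{2,1,2,2} = 0
G(20) = mex{0,0,3,3} = 1
G(21) = mex{1,1,4,2} = 0
G(22) = mex{0,2,0,3} = 1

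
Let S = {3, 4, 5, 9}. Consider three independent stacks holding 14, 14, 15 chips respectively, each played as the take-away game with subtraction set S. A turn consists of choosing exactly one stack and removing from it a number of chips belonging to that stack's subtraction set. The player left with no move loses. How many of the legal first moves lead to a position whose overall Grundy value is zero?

All stacks use S = {3, 4, 5, 9}:
n :  0  1  2  3  4  5  6  7  8  9 10 11 12 13 14 15
G :  0  0  0  1  1  1  2  2  0  3  3  1  4  2  0  0
Stack A: G(14) = 0.
Stack B: G(14) = 0.
Stack C: G(15) = 0.
Combined Grundy value = 0 ⊕ 0 ⊕ 0 = 0.
A winning move leaves total XOR = 0, i.e. changes one component's Grundy value g to g ⊕ X where X is the current total.
Stack A: target g' = 0⊕0 = 0, but every legal move changes the Grundy value (mex property), so 0 moves.
Stack B: target g' = 0⊕0 = 0, but every legal move changes the Grundy value (mex property), so 0 moves.
Stack C: target g' = 0⊕0 = 0, but every legal move changes the Grundy value (mex property), so 0 moves.

0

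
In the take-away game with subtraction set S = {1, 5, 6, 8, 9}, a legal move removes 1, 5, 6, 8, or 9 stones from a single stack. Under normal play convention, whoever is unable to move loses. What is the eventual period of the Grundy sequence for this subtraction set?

G(0) = 0
G(1) = mex{0} = 1
G(2) = mex{1} = 0
G(3) = mex{0} = 1
G(4) = mex{1} = 0
G(5) = mex{0,0} = 1
G(6) = mex{1,1,0} = 2
G(7) = mex{2,0,1} = 3
G(8) = mex{3,1,0,0} = 2
G(9) = mex{2,0,1,1,0} = 3
G(10) = mex{3,1,0,0,1} = 2
G(11) = mex{2,2,1,1,0} = 3
G(12) = mex{3,3,2,0,1} = 4
G(13) = mex{4,2,3,1,0} = 5
G(14) = mex{5,3,2,2,1} = 0
G(15) = mex{0,2,3,3,2} = 1
G(16) = mex{1,3,2,2,3} = 0
G(17) = mex{0,4,3,3,2} = 1
G(18) = mex{1,5,4,2,3} = 0
G(19) = mex{0,0,5,3,2} = 1
G(20) = mex{1,1,0,4,3} = 2
G(21) = mex{2,0,1,5,4} = 3
G(22) = mex{3,1,0,0,5} = 2
G(23) = mex{2,0,1,1,0} = 3
G(24) = mex{3,1,0,0,1} = 2
G(25) = mex{2,2,1,1,0} = 3
G(26) = mex{3,3,2,0,1} = 4
G(27) = mex{4,2,3,1,0} = 5
G(28) = mex{5,3,2,2,1} = 0
G(29) = mex{0,2,3,3,2} = 1
G(n+14) = G(n) holds for n = 0,…,8 (a full window of length max(S) = 9), so the sequence is purely periodic with period 14.

14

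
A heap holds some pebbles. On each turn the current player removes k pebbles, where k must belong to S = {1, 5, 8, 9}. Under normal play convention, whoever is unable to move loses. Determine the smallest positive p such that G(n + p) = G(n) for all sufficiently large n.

16

G(0) = 0
G(1) = mex{0} = 1
G(2) = mex{1} = 0
G(3) = mex{0} = 1
G(4) = mex{1} = 0
G(5) = mex{0,0} = 1
G(6) = mex{1,1} = 0
G(7) = mex{0,0} = 1
G(8) = mex{1,1,0} = 2
G(9) = mex{2,0,1,0} = 3
G(10) = mex{3,1,0,1} = 2
G(11) = mex{2,0,1,0} = 3
G(12) = mex{3,1,0,1} = 2
G(13) = mex{2,2,1,0} = 3
G(14) = mex{3,3,0,1} = 2
G(15) = mex{2,2,1,0} = 3
G(16) = mex{3,3,2,1} = 0
G(17) = mex{0,2,3,2} = 1
G(18) = mex{1,3,2,3} = 0
G(19) = mex{0,2,3,2} = 1
G(20) = mex{1,3,2,3} = 0
G(21) = mex{0,0,3,2} = 1
G(22) = mex{1,1,2,3} = 0
G(23) = mex{0,0,3,2} = 1
G(24) = mex{1,1,0,3} = 2
G(25) = mex{2,0,1,0} = 3
G(26) = mex{3,1,0,1} = 2
G(27) = mex{2,0,1,0} = 3
G(28) = mex{3,1,0,1} = 2
G(29) = mex{2,2,1,0} = 3
G(30) = mex{3,3,0,1} = 2
G(31) = mex{2,2,1,0} = 3
G(32) = mex{3,3,2,1} = 0
G(33) = mex{0,2,3,2} = 1
G(n+16) = G(n) holds for n = 0,…,8 (a full window of length max(S) = 9), so the sequence is purely periodic with period 16.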